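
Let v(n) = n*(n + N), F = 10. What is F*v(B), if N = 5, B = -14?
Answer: 1260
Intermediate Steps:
v(n) = n*(5 + n) (v(n) = n*(n + 5) = n*(5 + n))
F*v(B) = 10*(-14*(5 - 14)) = 10*(-14*(-9)) = 10*126 = 1260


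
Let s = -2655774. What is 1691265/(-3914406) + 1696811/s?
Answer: -34363039424/32085733581 ≈ -1.0710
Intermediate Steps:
1691265/(-3914406) + 1696811/s = 1691265/(-3914406) + 1696811/(-2655774) = 1691265*(-1/3914406) + 1696811*(-1/2655774) = -563755/1304802 - 1696811/2655774 = -34363039424/32085733581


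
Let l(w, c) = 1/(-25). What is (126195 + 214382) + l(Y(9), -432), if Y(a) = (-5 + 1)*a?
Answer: 8514424/25 ≈ 3.4058e+5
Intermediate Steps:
Y(a) = -4*a
l(w, c) = -1/25
(126195 + 214382) + l(Y(9), -432) = (126195 + 214382) - 1/25 = 340577 - 1/25 = 8514424/25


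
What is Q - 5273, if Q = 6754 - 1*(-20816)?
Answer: 22297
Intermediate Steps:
Q = 27570 (Q = 6754 + 20816 = 27570)
Q - 5273 = 27570 - 5273 = 22297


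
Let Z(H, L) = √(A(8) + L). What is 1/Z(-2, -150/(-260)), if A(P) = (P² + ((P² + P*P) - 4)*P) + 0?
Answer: √714246/27471 ≈ 0.030764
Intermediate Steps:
A(P) = P² + P*(-4 + 2*P²) (A(P) = (P² + ((P² + P²) - 4)*P) + 0 = (P² + (2*P² - 4)*P) + 0 = (P² + (-4 + 2*P²)*P) + 0 = (P² + P*(-4 + 2*P²)) + 0 = P² + P*(-4 + 2*P²))
Z(H, L) = √(1056 + L) (Z(H, L) = √(8*(-4 + 8 + 2*8²) + L) = √(8*(-4 + 8 + 2*64) + L) = √(8*(-4 + 8 + 128) + L) = √(8*132 + L) = √(1056 + L))
1/Z(-2, -150/(-260)) = 1/(√(1056 - 150/(-260))) = 1/(√(1056 - 150*(-1/260))) = 1/(√(1056 + 15/26)) = 1/(√(27471/26)) = 1/(√714246/26) = √714246/27471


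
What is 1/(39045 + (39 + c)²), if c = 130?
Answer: 1/67606 ≈ 1.4792e-5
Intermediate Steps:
1/(39045 + (39 + c)²) = 1/(39045 + (39 + 130)²) = 1/(39045 + 169²) = 1/(39045 + 28561) = 1/67606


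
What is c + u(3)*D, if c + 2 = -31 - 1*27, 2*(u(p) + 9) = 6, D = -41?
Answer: 186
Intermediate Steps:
u(p) = -6 (u(p) = -9 + (½)*6 = -9 + 3 = -6)
c = -60 (c = -2 + (-31 - 1*27) = -2 + (-31 - 27) = -2 - 58 = -60)
c + u(3)*D = -60 - 6*(-41) = -60 + 246 = 186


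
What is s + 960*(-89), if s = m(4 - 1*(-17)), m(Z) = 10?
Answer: -85430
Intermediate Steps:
s = 10
s + 960*(-89) = 10 + 960*(-89) = 10 - 85440 = -85430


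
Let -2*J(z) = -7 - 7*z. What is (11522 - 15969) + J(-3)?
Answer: -4454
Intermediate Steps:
J(z) = 7/2 + 7*z/2 (J(z) = -(-7 - 7*z)/2 = 7/2 + 7*z/2)
(11522 - 15969) + J(-3) = (11522 - 15969) + (7/2 + (7/2)*(-3)) = -4447 + (7/2 - 21/2) = -4447 - 7 = -4454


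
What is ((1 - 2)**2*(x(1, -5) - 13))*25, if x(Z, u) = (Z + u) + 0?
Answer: -425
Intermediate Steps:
x(Z, u) = Z + u
((1 - 2)**2*(x(1, -5) - 13))*25 = ((1 - 2)**2*((1 - 5) - 13))*25 = ((-1)**2*(-4 - 13))*25 = (1*(-17))*25 = -17*25 = -425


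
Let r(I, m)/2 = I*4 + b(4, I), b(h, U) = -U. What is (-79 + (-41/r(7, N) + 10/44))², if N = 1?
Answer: 339370084/53361 ≈ 6359.9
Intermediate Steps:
r(I, m) = 6*I (r(I, m) = 2*(I*4 - I) = 2*(4*I - I) = 2*(3*I) = 6*I)
(-79 + (-41/r(7, N) + 10/44))² = (-79 + (-41/(6*7) + 10/44))² = (-79 + (-41/42 + 10*(1/44)))² = (-79 + (-41*1/42 + 5/22))² = (-79 + (-41/42 + 5/22))² = (-79 - 173/231)² = (-18422/231)² = 339370084/53361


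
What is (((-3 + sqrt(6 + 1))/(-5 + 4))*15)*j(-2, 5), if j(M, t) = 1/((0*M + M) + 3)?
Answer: 45 - 15*sqrt(7) ≈ 5.3137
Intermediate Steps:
j(M, t) = 1/(3 + M) (j(M, t) = 1/((0 + M) + 3) = 1/(M + 3) = 1/(3 + M))
(((-3 + sqrt(6 + 1))/(-5 + 4))*15)*j(-2, 5) = (((-3 + sqrt(6 + 1))/(-5 + 4))*15)/(3 - 2) = (((-3 + sqrt(7))/(-1))*15)/1 = (((-3 + sqrt(7))*(-1))*15)*1 = ((3 - sqrt(7))*15)*1 = (45 - 15*sqrt(7))*1 = 45 - 15*sqrt(7)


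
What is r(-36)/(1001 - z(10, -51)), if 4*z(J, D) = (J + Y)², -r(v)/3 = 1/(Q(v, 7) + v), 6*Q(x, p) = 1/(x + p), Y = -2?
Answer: 522/6171025 ≈ 8.4589e-5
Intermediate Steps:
Q(x, p) = 1/(6*(p + x)) (Q(x, p) = 1/(6*(x + p)) = 1/(6*(p + x)))
r(v) = -3/(v + 1/(6*(7 + v))) (r(v) = -3/(1/(6*(7 + v)) + v) = -3/(v + 1/(6*(7 + v))))
z(J, D) = (-2 + J)²/4 (z(J, D) = (J - 2)²/4 = (-2 + J)²/4)
r(-36)/(1001 - z(10, -51)) = (18*(-7 - 1*(-36))/(1 + 6*(-36)*(7 - 36)))/(1001 - (-2 + 10)²/4) = (18*(-7 + 36)/(1 + 6*(-36)*(-29)))/(1001 - 8²/4) = (18*29/(1 + 6264))/(1001 - 64/4) = (18*29/6265)/(1001 - 1*16) = (18*(1/6265)*29)/(1001 - 16) = (522/6265)/985 = (522/6265)*(1/985) = 522/6171025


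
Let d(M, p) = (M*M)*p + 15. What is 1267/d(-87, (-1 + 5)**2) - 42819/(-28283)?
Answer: 5222029022/3425608677 ≈ 1.5244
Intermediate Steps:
d(M, p) = 15 + p*M**2 (d(M, p) = M**2*p + 15 = p*M**2 + 15 = 15 + p*M**2)
1267/d(-87, (-1 + 5)**2) - 42819/(-28283) = 1267/(15 + (-1 + 5)**2*(-87)**2) - 42819/(-28283) = 1267/(15 + 4**2*7569) - 42819*(-1/28283) = 1267/(15 + 16*7569) + 42819/28283 = 1267/(15 + 121104) + 42819/28283 = 1267/121119 + 42819/28283 = 5222029022/3425608677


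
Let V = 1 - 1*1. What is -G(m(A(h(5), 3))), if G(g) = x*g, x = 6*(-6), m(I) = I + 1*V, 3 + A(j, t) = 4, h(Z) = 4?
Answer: 36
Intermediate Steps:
V = 0 (V = 1 - 1 = 0)
A(j, t) = 1 (A(j, t) = -3 + 4 = 1)
m(I) = I (m(I) = I + 1*0 = I + 0 = I)
x = -36
G(g) = -36*g
-G(m(A(h(5), 3))) = -(-36) = -1*(-36) = 36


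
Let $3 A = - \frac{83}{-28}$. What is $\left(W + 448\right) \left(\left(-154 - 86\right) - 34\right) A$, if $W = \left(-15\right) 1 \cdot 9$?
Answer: $- \frac{3559123}{42} \approx -84741.0$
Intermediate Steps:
$W = -135$ ($W = \left(-15\right) 9 = -135$)
$A = \frac{83}{84}$ ($A = \frac{\left(-83\right) \frac{1}{-28}}{3} = \frac{\left(-83\right) \left(- \frac{1}{28}\right)}{3} = \frac{1}{3} \cdot \frac{83}{28} = \frac{83}{84} \approx 0.9881$)
$\left(W + 448\right) \left(\left(-154 - 86\right) - 34\right) A = \left(-135 + 448\right) \left(\left(-154 - 86\right) - 34\right) \frac{83}{84} = 313 \left(\left(-154 - 86\right) - 34\right) \frac{83}{84} = 313 \left(-240 - 34\right) \frac{83}{84} = 313 \left(-274\right) \frac{83}{84} = \left(-85762\right) \frac{83}{84} = - \frac{3559123}{42}$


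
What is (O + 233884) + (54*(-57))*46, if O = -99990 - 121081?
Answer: -128775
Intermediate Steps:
O = -221071
(O + 233884) + (54*(-57))*46 = (-221071 + 233884) + (54*(-57))*46 = 12813 - 3078*46 = 12813 - 141588 = -128775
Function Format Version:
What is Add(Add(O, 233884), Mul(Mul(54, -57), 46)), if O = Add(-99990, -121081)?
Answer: -128775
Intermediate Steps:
O = -221071
Add(Add(O, 233884), Mul(Mul(54, -57), 46)) = Add(Add(-221071, 233884), Mul(Mul(54, -57), 46)) = Add(12813, Mul(-3078, 46)) = Add(12813, -141588) = -128775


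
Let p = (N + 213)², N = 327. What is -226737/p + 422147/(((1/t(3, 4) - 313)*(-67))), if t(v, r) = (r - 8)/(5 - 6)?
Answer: 5844294391/301741200 ≈ 19.369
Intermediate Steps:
p = 291600 (p = (327 + 213)² = 540² = 291600)
t(v, r) = 8 - r (t(v, r) = (-8 + r)/(-1) = (-8 + r)*(-1) = 8 - r)
-226737/p + 422147/(((1/t(3, 4) - 313)*(-67))) = -226737/291600 + 422147/(((1/(8 - 1*4) - 313)*(-67))) = -226737*1/291600 + 422147/(((1/(8 - 4) - 313)*(-67))) = -25193/32400 + 422147/(((1/4 - 313)*(-67))) = -25193/32400 + 422147/(((¼ - 313)*(-67))) = -25193/32400 + 422147/((-1251/4*(-67))) = -25193/32400 + 422147/(83817/4) = -25193/32400 + 422147*(4/83817) = -25193/32400 + 1688588/83817 = 5844294391/301741200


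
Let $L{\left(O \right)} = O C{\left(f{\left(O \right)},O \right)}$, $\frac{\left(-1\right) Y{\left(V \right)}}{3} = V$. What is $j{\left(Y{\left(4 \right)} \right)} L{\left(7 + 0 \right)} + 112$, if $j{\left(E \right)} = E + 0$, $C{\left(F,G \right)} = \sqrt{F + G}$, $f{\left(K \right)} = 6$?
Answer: $112 - 84 \sqrt{13} \approx -190.87$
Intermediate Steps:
$Y{\left(V \right)} = - 3 V$
$j{\left(E \right)} = E$
$L{\left(O \right)} = O \sqrt{6 + O}$
$j{\left(Y{\left(4 \right)} \right)} L{\left(7 + 0 \right)} + 112 = \left(-3\right) 4 \left(7 + 0\right) \sqrt{6 + \left(7 + 0\right)} + 112 = - 12 \cdot 7 \sqrt{6 + 7} + 112 = - 12 \cdot 7 \sqrt{13} + 112 = - 84 \sqrt{13} + 112 = 112 - 84 \sqrt{13}$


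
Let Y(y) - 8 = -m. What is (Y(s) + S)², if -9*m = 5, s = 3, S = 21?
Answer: 70756/81 ≈ 873.53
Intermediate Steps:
m = -5/9 (m = -⅑*5 = -5/9 ≈ -0.55556)
Y(y) = 77/9 (Y(y) = 8 - 1*(-5/9) = 8 + 5/9 = 77/9)
(Y(s) + S)² = (77/9 + 21)² = (266/9)² = 70756/81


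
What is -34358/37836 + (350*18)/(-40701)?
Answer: -272795293/256660506 ≈ -1.0629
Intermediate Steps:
-34358/37836 + (350*18)/(-40701) = -34358*1/37836 + 6300*(-1/40701) = -17179/18918 - 2100/13567 = -272795293/256660506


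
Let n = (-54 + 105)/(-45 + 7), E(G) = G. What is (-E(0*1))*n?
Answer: 0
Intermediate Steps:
n = -51/38 (n = 51/(-38) = 51*(-1/38) = -51/38 ≈ -1.3421)
(-E(0*1))*n = -0*(-51/38) = -1*0*(-51/38) = 0*(-51/38) = 0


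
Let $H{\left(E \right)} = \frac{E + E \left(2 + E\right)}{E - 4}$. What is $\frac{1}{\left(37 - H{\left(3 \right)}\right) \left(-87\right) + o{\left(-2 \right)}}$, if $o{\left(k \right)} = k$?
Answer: $- \frac{1}{4787} \approx -0.0002089$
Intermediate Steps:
$H{\left(E \right)} = \frac{E + E \left(2 + E\right)}{-4 + E}$
$\frac{1}{\left(37 - H{\left(3 \right)}\right) \left(-87\right) + o{\left(-2 \right)}} = \frac{1}{\left(37 - \frac{3 \left(3 + 3\right)}{-4 + 3}\right) \left(-87\right) - 2} = \frac{1}{\left(37 - 3 \frac{1}{-1} \cdot 6\right) \left(-87\right) - 2} = \frac{1}{\left(37 - 3 \left(-1\right) 6\right) \left(-87\right) - 2} = \frac{1}{\left(37 - -18\right) \left(-87\right) - 2} = \frac{1}{\left(37 + 18\right) \left(-87\right) - 2} = \frac{1}{55 \left(-87\right) - 2} = \frac{1}{-4785 - 2} = \frac{1}{-4787} = - \frac{1}{4787}$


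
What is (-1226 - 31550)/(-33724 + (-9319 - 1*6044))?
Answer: 32776/49087 ≈ 0.66771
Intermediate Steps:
(-1226 - 31550)/(-33724 + (-9319 - 1*6044)) = -32776/(-33724 + (-9319 - 6044)) = -32776/(-33724 - 15363) = -32776/(-49087) = -32776*(-1/49087) = 32776/49087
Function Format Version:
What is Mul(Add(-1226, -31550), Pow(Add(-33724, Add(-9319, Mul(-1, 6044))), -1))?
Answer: Rational(32776, 49087) ≈ 0.66771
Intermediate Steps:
Mul(Add(-1226, -31550), Pow(Add(-33724, Add(-9319, Mul(-1, 6044))), -1)) = Mul(-32776, Pow(Add(-33724, Add(-9319, -6044)), -1)) = Mul(-32776, Pow(Add(-33724, -15363), -1)) = Mul(-32776, Pow(-49087, -1)) = Mul(-32776, Rational(-1, 49087)) = Rational(32776, 49087)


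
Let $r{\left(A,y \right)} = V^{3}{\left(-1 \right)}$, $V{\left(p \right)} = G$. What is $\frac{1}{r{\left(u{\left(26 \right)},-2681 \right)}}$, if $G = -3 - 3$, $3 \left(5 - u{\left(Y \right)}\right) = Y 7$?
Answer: $- \frac{1}{216} \approx -0.0046296$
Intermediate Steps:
$u{\left(Y \right)} = 5 - \frac{7 Y}{3}$ ($u{\left(Y \right)} = 5 - \frac{Y 7}{3} = 5 - \frac{7 Y}{3}$)
$G = -6$
$V{\left(p \right)} = -6$
$r{\left(A,y \right)} = -216$ ($r{\left(A,y \right)} = \left(-6\right)^{3} = -216$)
$\frac{1}{r{\left(u{\left(26 \right)},-2681 \right)}} = \frac{1}{-216} = - \frac{1}{216}$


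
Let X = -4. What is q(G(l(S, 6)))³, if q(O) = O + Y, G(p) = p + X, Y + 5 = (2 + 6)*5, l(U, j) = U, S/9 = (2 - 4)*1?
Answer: 2197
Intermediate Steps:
S = -18 (S = 9*((2 - 4)*1) = 9*(-2*1) = 9*(-2) = -18)
Y = 35 (Y = -5 + (2 + 6)*5 = -5 + 8*5 = -5 + 40 = 35)
G(p) = -4 + p (G(p) = p - 4 = -4 + p)
q(O) = 35 + O (q(O) = O + 35 = 35 + O)
q(G(l(S, 6)))³ = (35 + (-4 - 18))³ = (35 - 22)³ = 13³ = 2197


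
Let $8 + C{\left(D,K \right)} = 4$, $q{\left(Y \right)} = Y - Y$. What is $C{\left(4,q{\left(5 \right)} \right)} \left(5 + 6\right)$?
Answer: $-44$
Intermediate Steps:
$q{\left(Y \right)} = 0$
$C{\left(D,K \right)} = -4$ ($C{\left(D,K \right)} = -8 + 4 = -4$)
$C{\left(4,q{\left(5 \right)} \right)} \left(5 + 6\right) = - 4 \left(5 + 6\right) = \left(-4\right) 11 = -44$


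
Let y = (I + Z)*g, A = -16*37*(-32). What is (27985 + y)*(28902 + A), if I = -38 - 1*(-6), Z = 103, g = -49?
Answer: 1172514076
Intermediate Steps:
I = -32 (I = -38 + 6 = -32)
A = 18944 (A = -592*(-32) = 18944)
y = -3479 (y = (-32 + 103)*(-49) = 71*(-49) = -3479)
(27985 + y)*(28902 + A) = (27985 - 3479)*(28902 + 18944) = 24506*47846 = 1172514076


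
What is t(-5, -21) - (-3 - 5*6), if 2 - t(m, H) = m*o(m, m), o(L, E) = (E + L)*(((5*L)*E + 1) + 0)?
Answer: -6265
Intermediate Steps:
o(L, E) = (1 + 5*E*L)*(E + L) (o(L, E) = (E + L)*((5*E*L + 1) + 0) = (E + L)*((1 + 5*E*L) + 0) = (E + L)*(1 + 5*E*L) = (1 + 5*E*L)*(E + L))
t(m, H) = 2 - m*(2*m + 10*m³) (t(m, H) = 2 - m*(m + m + 5*m*m² + 5*m*m²) = 2 - m*(m + m + 5*m³ + 5*m³) = 2 - m*(2*m + 10*m³))
t(-5, -21) - (-3 - 5*6) = (2 - 10*(-5)⁴ - 2*(-5)²) - (-3 - 5*6) = (2 - 10*625 - 2*25) - (-3 - 30) = (2 - 6250 - 50) - 1*(-33) = -6298 + 33 = -6265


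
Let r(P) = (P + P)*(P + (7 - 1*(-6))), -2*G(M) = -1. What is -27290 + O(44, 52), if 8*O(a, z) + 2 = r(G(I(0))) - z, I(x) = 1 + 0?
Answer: -436721/16 ≈ -27295.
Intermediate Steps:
I(x) = 1
G(M) = 1/2 (G(M) = -1/2*(-1) = 1/2)
r(P) = 2*P*(13 + P) (r(P) = (2*P)*(P + (7 + 6)) = (2*P)*(P + 13) = (2*P)*(13 + P) = 2*P*(13 + P))
O(a, z) = 23/16 - z/8 (O(a, z) = -1/4 + (2*(1/2)*(13 + 1/2) - z)/8 = -1/4 + (2*(1/2)*(27/2) - z)/8 = -1/4 + (27/2 - z)/8 = -1/4 + (27/16 - z/8) = 23/16 - z/8)
-27290 + O(44, 52) = -27290 + (23/16 - 1/8*52) = -27290 + (23/16 - 13/2) = -27290 - 81/16 = -436721/16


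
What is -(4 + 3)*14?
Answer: -98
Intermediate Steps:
-(4 + 3)*14 = -1*7*14 = -7*14 = -98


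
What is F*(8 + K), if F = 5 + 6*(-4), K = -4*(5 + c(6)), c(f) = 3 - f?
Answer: 0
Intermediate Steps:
K = -8 (K = -4*(5 + (3 - 1*6)) = -4*(5 + (3 - 6)) = -4*(5 - 3) = -4*2 = -8)
F = -19 (F = 5 - 24 = -19)
F*(8 + K) = -19*(8 - 8) = -19*0 = 0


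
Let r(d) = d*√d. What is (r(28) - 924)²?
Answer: 875728 - 103488*√7 ≈ 6.0192e+5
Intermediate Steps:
r(d) = d^(3/2)
(r(28) - 924)² = (28^(3/2) - 924)² = (56*√7 - 924)² = (-924 + 56*√7)²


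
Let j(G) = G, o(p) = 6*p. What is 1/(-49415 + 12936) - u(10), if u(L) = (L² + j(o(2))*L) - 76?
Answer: -5252977/36479 ≈ -144.00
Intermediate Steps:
u(L) = -76 + L² + 12*L (u(L) = (L² + (6*2)*L) - 76 = (L² + 12*L) - 76 = -76 + L² + 12*L)
1/(-49415 + 12936) - u(10) = 1/(-49415 + 12936) - (-76 + 10² + 12*10) = 1/(-36479) - (-76 + 100 + 120) = -1/36479 - 1*144 = -1/36479 - 144 = -5252977/36479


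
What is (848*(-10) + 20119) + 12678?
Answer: 24317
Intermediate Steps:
(848*(-10) + 20119) + 12678 = (-8480 + 20119) + 12678 = 11639 + 12678 = 24317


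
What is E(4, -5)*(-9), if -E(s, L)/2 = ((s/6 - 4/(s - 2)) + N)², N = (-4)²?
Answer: 3872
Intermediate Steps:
N = 16
E(s, L) = -2*(16 - 4/(-2 + s) + s/6)² (E(s, L) = -2*((s/6 - 4/(s - 2)) + 16)² = -2*((s*(⅙) - 4/(-2 + s)) + 16)² = -2*((s/6 - 4/(-2 + s)) + 16)² = -2*((-4/(-2 + s) + s/6) + 16)² = -2*(16 - 4/(-2 + s) + s/6)²)
E(4, -5)*(-9) = -(-216 + 4² + 94*4)²/(18*(-2 + 4)²)*(-9) = -1/18*(-216 + 16 + 376)²/2²*(-9) = -1/18*¼*176²*(-9) = -1/18*¼*30976*(-9) = -3872/9*(-9) = 3872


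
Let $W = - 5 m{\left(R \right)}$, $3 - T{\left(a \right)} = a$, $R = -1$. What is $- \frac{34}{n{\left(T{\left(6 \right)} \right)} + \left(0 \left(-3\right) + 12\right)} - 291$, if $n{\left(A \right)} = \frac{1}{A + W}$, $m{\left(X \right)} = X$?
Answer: $- \frac{7343}{25} \approx -293.72$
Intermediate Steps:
$T{\left(a \right)} = 3 - a$
$W = 5$ ($W = \left(-5\right) \left(-1\right) = 5$)
$n{\left(A \right)} = \frac{1}{5 + A}$ ($n{\left(A \right)} = \frac{1}{A + 5} = \frac{1}{5 + A}$)
$- \frac{34}{n{\left(T{\left(6 \right)} \right)} + \left(0 \left(-3\right) + 12\right)} - 291 = - \frac{34}{\frac{1}{5 + \left(3 - 6\right)} + \left(0 \left(-3\right) + 12\right)} - 291 = - \frac{34}{\frac{1}{5 + \left(3 - 6\right)} + \left(0 + 12\right)} - 291 = - \frac{34}{\frac{1}{5 - 3} + 12} - 291 = - \frac{34}{\frac{1}{2} + 12} - 291 = - \frac{34}{\frac{25}{2}} - 291 = \left(-34\right) \frac{2}{25} - 291 = - \frac{68}{25} - 291 = - \frac{7343}{25}$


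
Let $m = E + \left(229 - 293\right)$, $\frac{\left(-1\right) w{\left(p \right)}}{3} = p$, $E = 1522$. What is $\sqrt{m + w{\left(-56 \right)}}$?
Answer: $\sqrt{1626} \approx 40.324$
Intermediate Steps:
$w{\left(p \right)} = - 3 p$
$m = 1458$ ($m = 1522 + \left(229 - 293\right) = 1522 - 64 = 1458$)
$\sqrt{m + w{\left(-56 \right)}} = \sqrt{1458 - -168} = \sqrt{1458 + 168} = \sqrt{1626}$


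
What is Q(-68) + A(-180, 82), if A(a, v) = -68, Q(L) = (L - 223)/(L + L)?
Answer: -8957/136 ≈ -65.860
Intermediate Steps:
Q(L) = (-223 + L)/(2*L) (Q(L) = (-223 + L)/((2*L)) = (-223 + L)*(1/(2*L)) = (-223 + L)/(2*L))
Q(-68) + A(-180, 82) = (½)*(-223 - 68)/(-68) - 68 = (½)*(-1/68)*(-291) - 68 = 291/136 - 68 = -8957/136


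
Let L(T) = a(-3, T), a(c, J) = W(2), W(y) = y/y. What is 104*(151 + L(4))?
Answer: 15808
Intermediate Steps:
W(y) = 1
a(c, J) = 1
L(T) = 1
104*(151 + L(4)) = 104*(151 + 1) = 104*152 = 15808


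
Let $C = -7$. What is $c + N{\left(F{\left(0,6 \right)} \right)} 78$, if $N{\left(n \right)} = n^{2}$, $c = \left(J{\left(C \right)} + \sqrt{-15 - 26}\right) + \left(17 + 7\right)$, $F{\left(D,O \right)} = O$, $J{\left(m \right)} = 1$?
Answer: $2833 + i \sqrt{41} \approx 2833.0 + 6.4031 i$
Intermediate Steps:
$c = 25 + i \sqrt{41}$ ($c = \left(1 + \sqrt{-15 - 26}\right) + \left(17 + 7\right) = \left(1 + \sqrt{-41}\right) + 24 = \left(1 + i \sqrt{41}\right) + 24 = 25 + i \sqrt{41} \approx 25.0 + 6.4031 i$)
$c + N{\left(F{\left(0,6 \right)} \right)} 78 = \left(25 + i \sqrt{41}\right) + 6^{2} \cdot 78 = \left(25 + i \sqrt{41}\right) + 36 \cdot 78 = \left(25 + i \sqrt{41}\right) + 2808 = 2833 + i \sqrt{41}$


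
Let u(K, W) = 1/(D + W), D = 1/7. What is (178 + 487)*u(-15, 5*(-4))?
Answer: -4655/139 ≈ -33.489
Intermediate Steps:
D = ⅐ ≈ 0.14286
u(K, W) = 1/(⅐ + W)
(178 + 487)*u(-15, 5*(-4)) = (178 + 487)*(7/(1 + 7*(5*(-4)))) = 665*(7/(1 + 7*(-20))) = 665*(7/(1 - 140)) = 665*(7/(-139)) = 665*(7*(-1/139)) = 665*(-7/139) = -4655/139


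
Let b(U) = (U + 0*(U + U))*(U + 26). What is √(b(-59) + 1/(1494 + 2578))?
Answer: √8070892330/2036 ≈ 44.125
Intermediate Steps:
b(U) = U*(26 + U) (b(U) = (U + 0*(2*U))*(26 + U) = (U + 0)*(26 + U) = U*(26 + U))
√(b(-59) + 1/(1494 + 2578)) = √(-59*(26 - 59) + 1/(1494 + 2578)) = √(-59*(-33) + 1/4072) = √(1947 + 1/4072) = √(7928185/4072) = √8070892330/2036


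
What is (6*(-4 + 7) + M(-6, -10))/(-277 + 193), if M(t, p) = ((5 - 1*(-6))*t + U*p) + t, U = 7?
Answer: 31/21 ≈ 1.4762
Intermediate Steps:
M(t, p) = 7*p + 12*t (M(t, p) = ((5 - 1*(-6))*t + 7*p) + t = ((5 + 6)*t + 7*p) + t = (11*t + 7*p) + t = (7*p + 11*t) + t = 7*p + 12*t)
(6*(-4 + 7) + M(-6, -10))/(-277 + 193) = (6*(-4 + 7) + (7*(-10) + 12*(-6)))/(-277 + 193) = (6*3 + (-70 - 72))/(-84) = (18 - 142)*(-1/84) = -124*(-1/84) = 31/21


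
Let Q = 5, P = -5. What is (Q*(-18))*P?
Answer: 450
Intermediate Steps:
(Q*(-18))*P = (5*(-18))*(-5) = -90*(-5) = 450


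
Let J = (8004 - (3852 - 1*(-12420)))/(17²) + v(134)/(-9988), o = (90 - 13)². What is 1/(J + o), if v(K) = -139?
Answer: 2886532/17031707615 ≈ 0.00016948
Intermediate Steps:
o = 5929 (o = 77² = 5929)
J = -82540613/2886532 (J = (8004 - (3852 - 1*(-12420)))/(17²) - 139/(-9988) = (8004 - (3852 + 12420))/289 - 139*(-1/9988) = (8004 - 1*16272)*(1/289) + 139/9988 = (8004 - 16272)*(1/289) + 139/9988 = -8268*1/289 + 139/9988 = -8268/289 + 139/9988 = -82540613/2886532 ≈ -28.595)
1/(J + o) = 1/(-82540613/2886532 + 5929) = 1/(17031707615/2886532) = 2886532/17031707615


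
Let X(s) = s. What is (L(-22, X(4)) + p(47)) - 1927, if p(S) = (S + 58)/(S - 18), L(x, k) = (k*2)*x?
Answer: -60882/29 ≈ -2099.4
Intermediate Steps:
L(x, k) = 2*k*x (L(x, k) = (2*k)*x = 2*k*x)
p(S) = (58 + S)/(-18 + S)
(L(-22, X(4)) + p(47)) - 1927 = (2*4*(-22) + (58 + 47)/(-18 + 47)) - 1927 = (-176 + 105/29) - 1927 = -4999/29 - 1927 = -60882/29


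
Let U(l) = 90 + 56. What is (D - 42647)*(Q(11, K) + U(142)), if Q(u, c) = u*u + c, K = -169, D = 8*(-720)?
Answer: -4743886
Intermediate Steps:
D = -5760
Q(u, c) = c + u² (Q(u, c) = u² + c = c + u²)
U(l) = 146
(D - 42647)*(Q(11, K) + U(142)) = (-5760 - 42647)*((-169 + 11²) + 146) = -48407*((-169 + 121) + 146) = -48407*(-48 + 146) = -48407*98 = -4743886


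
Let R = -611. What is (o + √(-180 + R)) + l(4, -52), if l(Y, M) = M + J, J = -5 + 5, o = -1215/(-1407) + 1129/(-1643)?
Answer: -39933570/770567 + I*√791 ≈ -51.824 + 28.125*I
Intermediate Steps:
o = 135914/770567 (o = -1215*(-1/1407) + 1129*(-1/1643) = 405/469 - 1129/1643 = 135914/770567 ≈ 0.17638)
J = 0
l(Y, M) = M (l(Y, M) = M + 0 = M)
(o + √(-180 + R)) + l(4, -52) = (135914/770567 + √(-180 - 611)) - 52 = (135914/770567 + √(-791)) - 52 = (135914/770567 + I*√791) - 52 = -39933570/770567 + I*√791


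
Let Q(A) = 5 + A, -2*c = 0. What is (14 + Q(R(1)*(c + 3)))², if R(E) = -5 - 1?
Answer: 1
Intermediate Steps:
c = 0 (c = -½*0 = 0)
R(E) = -6
(14 + Q(R(1)*(c + 3)))² = (14 + (5 - 6*(0 + 3)))² = (14 + (5 - 6*3))² = (14 + (5 - 18))² = (14 - 13)² = 1² = 1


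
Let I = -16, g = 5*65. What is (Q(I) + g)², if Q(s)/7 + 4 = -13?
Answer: 42436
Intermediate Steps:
g = 325
Q(s) = -119 (Q(s) = -28 + 7*(-13) = -28 - 91 = -119)
(Q(I) + g)² = (-119 + 325)² = 206² = 42436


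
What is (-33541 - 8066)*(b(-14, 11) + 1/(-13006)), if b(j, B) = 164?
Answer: -88747023681/13006 ≈ -6.8235e+6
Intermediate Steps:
(-33541 - 8066)*(b(-14, 11) + 1/(-13006)) = (-33541 - 8066)*(164 + 1/(-13006)) = -41607*(164 - 1/13006) = -41607*2132983/13006 = -88747023681/13006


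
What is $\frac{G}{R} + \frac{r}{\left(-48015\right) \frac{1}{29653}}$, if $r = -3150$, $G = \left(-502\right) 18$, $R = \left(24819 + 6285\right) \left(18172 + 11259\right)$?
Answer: $\frac{52781950684823}{27132085728} \approx 1945.4$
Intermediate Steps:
$R = 915421824$ ($R = 31104 \cdot 29431 = 915421824$)
$G = -9036$
$\frac{G}{R} + \frac{r}{\left(-48015\right) \frac{1}{29653}} = - \frac{9036}{915421824} - \frac{3150}{\left(-48015\right) \frac{1}{29653}} = \left(-9036\right) \frac{1}{915421824} - \frac{3150}{\left(-48015\right) \frac{1}{29653}} = - \frac{251}{25428384} - \frac{3150}{- \frac{48015}{29653}} = - \frac{251}{25428384} - - \frac{2075710}{1067} = - \frac{251}{25428384} + \frac{2075710}{1067} = \frac{52781950684823}{27132085728}$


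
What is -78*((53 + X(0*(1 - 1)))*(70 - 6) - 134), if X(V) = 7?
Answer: -289068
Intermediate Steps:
-78*((53 + X(0*(1 - 1)))*(70 - 6) - 134) = -78*((53 + 7)*(70 - 6) - 134) = -78*(60*64 - 134) = -78*(3840 - 134) = -78*3706 = -289068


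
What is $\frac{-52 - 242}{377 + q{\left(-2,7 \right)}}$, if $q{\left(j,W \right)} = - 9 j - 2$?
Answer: $- \frac{98}{131} \approx -0.74809$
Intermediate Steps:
$q{\left(j,W \right)} = -2 - 9 j$
$\frac{-52 - 242}{377 + q{\left(-2,7 \right)}} = \frac{-52 - 242}{377 - -16} = - \frac{294}{377 + \left(-2 + 18\right)} = - \frac{294}{377 + 16} = - \frac{294}{393} = \left(-294\right) \frac{1}{393} = - \frac{98}{131}$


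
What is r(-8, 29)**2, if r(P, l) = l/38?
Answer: 841/1444 ≈ 0.58241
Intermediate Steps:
r(P, l) = l/38 (r(P, l) = l*(1/38) = l/38)
r(-8, 29)**2 = ((1/38)*29)**2 = (29/38)**2 = 841/1444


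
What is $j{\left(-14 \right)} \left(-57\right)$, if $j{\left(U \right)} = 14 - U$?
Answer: $-1596$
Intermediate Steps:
$j{\left(-14 \right)} \left(-57\right) = \left(14 - -14\right) \left(-57\right) = \left(14 + 14\right) \left(-57\right) = 28 \left(-57\right) = -1596$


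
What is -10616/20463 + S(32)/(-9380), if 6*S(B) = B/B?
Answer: -199162981/383885880 ≈ -0.51881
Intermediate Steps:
S(B) = 1/6 (S(B) = (B/B)/6 = (1/6)*1 = 1/6)
-10616/20463 + S(32)/(-9380) = -10616/20463 + (1/6)/(-9380) = -10616*1/20463 + (1/6)*(-1/9380) = -10616/20463 - 1/56280 = -199162981/383885880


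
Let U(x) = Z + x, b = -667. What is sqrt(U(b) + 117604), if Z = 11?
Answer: 26*sqrt(173) ≈ 341.98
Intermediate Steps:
U(x) = 11 + x
sqrt(U(b) + 117604) = sqrt((11 - 667) + 117604) = sqrt(-656 + 117604) = sqrt(116948) = 26*sqrt(173)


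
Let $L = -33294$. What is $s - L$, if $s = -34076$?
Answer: $-782$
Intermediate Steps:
$s - L = -34076 - -33294 = -34076 + 33294 = -782$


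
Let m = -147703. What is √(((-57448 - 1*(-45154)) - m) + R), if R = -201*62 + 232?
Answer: √123179 ≈ 350.97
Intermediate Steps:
R = -12230 (R = -12462 + 232 = -12230)
√(((-57448 - 1*(-45154)) - m) + R) = √(((-57448 - 1*(-45154)) - 1*(-147703)) - 12230) = √(((-57448 + 45154) + 147703) - 12230) = √((-12294 + 147703) - 12230) = √(135409 - 12230) = √123179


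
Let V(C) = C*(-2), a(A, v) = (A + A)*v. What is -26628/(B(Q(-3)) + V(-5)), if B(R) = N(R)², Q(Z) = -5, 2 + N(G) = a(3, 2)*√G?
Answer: -13314*I/(-353*I + 24*√5) ≈ 36.865 - 5.6044*I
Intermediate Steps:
a(A, v) = 2*A*v (a(A, v) = (2*A)*v = 2*A*v)
V(C) = -2*C
N(G) = -2 + 12*√G (N(G) = -2 + (2*3*2)*√G = -2 + 12*√G)
B(R) = (-2 + 12*√R)²
-26628/(B(Q(-3)) + V(-5)) = -26628/(4*(-1 + 6*√(-5))² - 2*(-5)) = -26628/(4*(-1 + 6*(I*√5))² + 10) = -26628/(4*(-1 + 6*I*√5)² + 10) = -26628/(10 + 4*(-1 + 6*I*√5)²)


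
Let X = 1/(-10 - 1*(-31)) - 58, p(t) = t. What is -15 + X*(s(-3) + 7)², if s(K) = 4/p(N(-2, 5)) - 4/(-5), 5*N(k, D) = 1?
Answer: -23521532/525 ≈ -44803.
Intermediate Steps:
N(k, D) = ⅕ (N(k, D) = (⅕)*1 = ⅕)
s(K) = 104/5 (s(K) = 4/(⅕) - 4/(-5) = 4*5 - 4*(-⅕) = 20 + ⅘ = 104/5)
X = -1217/21 (X = 1/(-10 + 31) - 58 = 1/21 - 58 = -1217/21 ≈ -57.952)
-15 + X*(s(-3) + 7)² = -15 - 1217*(104/5 + 7)²/21 = -15 - 1217*(139/5)²/21 = -15 - 1217/21*19321/25 = -15 - 23513657/525 = -23521532/525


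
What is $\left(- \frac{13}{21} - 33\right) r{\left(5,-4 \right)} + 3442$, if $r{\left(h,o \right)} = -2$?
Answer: $\frac{73694}{21} \approx 3509.2$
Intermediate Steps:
$\left(- \frac{13}{21} - 33\right) r{\left(5,-4 \right)} + 3442 = \left(- \frac{13}{21} - 33\right) \left(-2\right) + 3442 = \left(- \frac{706}{21}\right) \left(-2\right) + 3442 = \frac{1412}{21} + 3442 = \frac{73694}{21}$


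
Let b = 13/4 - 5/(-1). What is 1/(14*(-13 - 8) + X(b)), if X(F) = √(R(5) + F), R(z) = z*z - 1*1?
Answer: -392/115205 - 2*√129/345615 ≈ -0.0034684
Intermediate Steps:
b = 33/4 (b = 13*(¼) - 5*(-1) = 13/4 + 5 = 33/4 ≈ 8.2500)
R(z) = -1 + z² (R(z) = z² - 1 = -1 + z²)
X(F) = √(24 + F) (X(F) = √((-1 + 5²) + F) = √((-1 + 25) + F) = √(24 + F))
1/(14*(-13 - 8) + X(b)) = 1/(14*(-13 - 8) + √(24 + 33/4)) = 1/(14*(-21) + √(129/4)) = 1/(-294 + √129/2)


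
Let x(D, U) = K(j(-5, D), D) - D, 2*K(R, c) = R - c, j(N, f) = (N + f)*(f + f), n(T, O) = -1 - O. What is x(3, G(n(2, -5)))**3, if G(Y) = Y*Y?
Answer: -9261/8 ≈ -1157.6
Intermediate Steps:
j(N, f) = 2*f*(N + f) (j(N, f) = (N + f)*(2*f) = 2*f*(N + f))
G(Y) = Y**2
K(R, c) = R/2 - c/2 (K(R, c) = (R - c)/2 = R/2 - c/2)
x(D, U) = -3*D/2 + D*(-5 + D) (x(D, U) = ((2*D*(-5 + D))/2 - D/2) - D = (D*(-5 + D) - D/2) - D = (-D/2 + D*(-5 + D)) - D = -3*D/2 + D*(-5 + D))
x(3, G(n(2, -5)))**3 = ((1/2)*3*(-13 + 2*3))**3 = ((1/2)*3*(-13 + 6))**3 = ((1/2)*3*(-7))**3 = (-21/2)**3 = -9261/8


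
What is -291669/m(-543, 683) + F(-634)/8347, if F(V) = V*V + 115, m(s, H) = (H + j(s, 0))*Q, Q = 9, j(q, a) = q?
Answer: -91807223/500820 ≈ -183.31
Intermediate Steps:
m(s, H) = 9*H + 9*s (m(s, H) = (H + s)*9 = 9*H + 9*s)
F(V) = 115 + V**2 (F(V) = V**2 + 115 = 115 + V**2)
-291669/m(-543, 683) + F(-634)/8347 = -291669/(9*683 + 9*(-543)) + (115 + (-634)**2)/8347 = -291669/(6147 - 4887) + (115 + 401956)*(1/8347) = -291669/1260 + 402071*(1/8347) = -291669*1/1260 + 402071/8347 = -13889/60 + 402071/8347 = -91807223/500820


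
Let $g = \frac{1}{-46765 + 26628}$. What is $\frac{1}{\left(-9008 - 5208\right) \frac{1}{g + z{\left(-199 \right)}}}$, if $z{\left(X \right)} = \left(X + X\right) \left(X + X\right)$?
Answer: $- \frac{3189781347}{286267592} \approx -11.143$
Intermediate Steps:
$g = - \frac{1}{20137}$ ($g = \frac{1}{-20137} = - \frac{1}{20137} \approx -4.966 \cdot 10^{-5}$)
$z{\left(X \right)} = 4 X^{2}$ ($z{\left(X \right)} = 2 X 2 X = 4 X^{2}$)
$\frac{1}{\left(-9008 - 5208\right) \frac{1}{g + z{\left(-199 \right)}}} = \frac{1}{\left(-9008 - 5208\right) \frac{1}{- \frac{1}{20137} + 4 \left(-199\right)^{2}}} = \frac{1}{\left(-9008 - 5208\right) \frac{1}{- \frac{1}{20137} + 4 \cdot 39601}} = \frac{1}{\left(-14216\right) \frac{1}{- \frac{1}{20137} + 158404}} = \frac{1}{\left(-14216\right) \frac{1}{\frac{3189781347}{20137}}} = \frac{1}{\left(-14216\right) \frac{20137}{3189781347}} = \frac{1}{- \frac{286267592}{3189781347}} = - \frac{3189781347}{286267592}$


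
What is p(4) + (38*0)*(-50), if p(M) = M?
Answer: 4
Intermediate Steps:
p(4) + (38*0)*(-50) = 4 + (38*0)*(-50) = 4 + 0*(-50) = 4 + 0 = 4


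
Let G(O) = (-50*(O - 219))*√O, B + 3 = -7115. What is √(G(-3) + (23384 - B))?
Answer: √(30502 + 11100*I*√3) ≈ 182.42 + 52.695*I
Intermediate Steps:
B = -7118 (B = -3 - 7115 = -7118)
G(O) = √O*(10950 - 50*O) (G(O) = (-50*(-219 + O))*√O = (10950 - 50*O)*√O = √O*(10950 - 50*O))
√(G(-3) + (23384 - B)) = √(50*√(-3)*(219 - 1*(-3)) + (23384 - 1*(-7118))) = √(50*(I*√3)*(219 + 3) + (23384 + 7118)) = √(50*(I*√3)*222 + 30502) = √(11100*I*√3 + 30502) = √(30502 + 11100*I*√3)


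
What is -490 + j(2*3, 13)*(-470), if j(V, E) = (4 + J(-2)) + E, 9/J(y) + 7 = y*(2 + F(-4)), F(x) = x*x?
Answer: -360410/43 ≈ -8381.6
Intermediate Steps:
F(x) = x**2
J(y) = 9/(-7 + 18*y) (J(y) = 9/(-7 + y*(2 + (-4)**2)) = 9/(-7 + y*(2 + 16)) = 9/(-7 + y*18) = 9/(-7 + 18*y))
j(V, E) = 163/43 + E (j(V, E) = (4 + 9/(-7 + 18*(-2))) + E = (4 + 9/(-7 - 36)) + E = (4 + 9/(-43)) + E = (4 + 9*(-1/43)) + E = (4 - 9/43) + E = 163/43 + E)
-490 + j(2*3, 13)*(-470) = -490 + (163/43 + 13)*(-470) = -490 + (722/43)*(-470) = -490 - 339340/43 = -360410/43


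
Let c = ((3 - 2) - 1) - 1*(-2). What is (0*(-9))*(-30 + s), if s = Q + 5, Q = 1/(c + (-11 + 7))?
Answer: 0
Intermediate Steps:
c = 2 (c = (1 - 1) + 2 = 0 + 2 = 2)
Q = -1/2 (Q = 1/(2 + (-11 + 7)) = 1/(2 - 4) = 1/(-2) = -1/2 ≈ -0.50000)
s = 9/2 (s = -1/2 + 5 = 9/2 ≈ 4.5000)
(0*(-9))*(-30 + s) = (0*(-9))*(-30 + 9/2) = 0*(-51/2) = 0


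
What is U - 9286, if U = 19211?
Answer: 9925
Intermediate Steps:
U - 9286 = 19211 - 9286 = 9925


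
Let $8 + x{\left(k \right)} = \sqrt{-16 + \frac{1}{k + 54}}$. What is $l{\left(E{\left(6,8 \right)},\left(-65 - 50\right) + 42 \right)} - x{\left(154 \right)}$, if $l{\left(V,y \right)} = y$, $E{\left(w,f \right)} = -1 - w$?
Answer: $-65 - \frac{i \sqrt{43251}}{52} \approx -65.0 - 3.9994 i$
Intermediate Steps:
$x{\left(k \right)} = -8 + \sqrt{-16 + \frac{1}{54 + k}}$ ($x{\left(k \right)} = -8 + \sqrt{-16 + \frac{1}{k + 54}} = -8 + \sqrt{-16 + \frac{1}{54 + k}}$)
$l{\left(E{\left(6,8 \right)},\left(-65 - 50\right) + 42 \right)} - x{\left(154 \right)} = \left(\left(-65 - 50\right) + 42\right) - \left(-8 + \sqrt{\frac{-863 - 2464}{54 + 154}}\right) = \left(-115 + 42\right) - \left(-8 + \sqrt{\frac{-863 - 2464}{208}}\right) = -73 - \left(-8 + \sqrt{\frac{1}{208} \left(-3327\right)}\right) = -73 - \left(-8 + \sqrt{- \frac{3327}{208}}\right) = -73 - \left(-8 + \frac{i \sqrt{43251}}{52}\right) = -73 + \left(8 - \frac{i \sqrt{43251}}{52}\right) = -65 - \frac{i \sqrt{43251}}{52}$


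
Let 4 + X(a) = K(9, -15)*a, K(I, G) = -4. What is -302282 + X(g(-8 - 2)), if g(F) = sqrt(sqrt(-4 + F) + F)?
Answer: -302286 - 4*sqrt(-10 + I*sqrt(14)) ≈ -3.0229e+5 - 12.861*I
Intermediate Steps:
g(F) = sqrt(F + sqrt(-4 + F))
X(a) = -4 - 4*a
-302282 + X(g(-8 - 2)) = -302282 + (-4 - 4*sqrt((-8 - 2) + sqrt(-4 + (-8 - 2)))) = -302282 + (-4 - 4*sqrt(-10 + sqrt(-4 - 10))) = -302282 + (-4 - 4*sqrt(-10 + sqrt(-14))) = -302282 + (-4 - 4*sqrt(-10 + I*sqrt(14))) = -302286 - 4*sqrt(-10 + I*sqrt(14))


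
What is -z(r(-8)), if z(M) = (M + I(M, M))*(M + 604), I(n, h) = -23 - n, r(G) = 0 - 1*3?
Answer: 13823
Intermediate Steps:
r(G) = -3 (r(G) = 0 - 3 = -3)
z(M) = -13892 - 23*M (z(M) = (M + (-23 - M))*(M + 604) = -23*(604 + M) = -13892 - 23*M)
-z(r(-8)) = -(-13892 - 23*(-3)) = -(-13892 + 69) = -1*(-13823) = 13823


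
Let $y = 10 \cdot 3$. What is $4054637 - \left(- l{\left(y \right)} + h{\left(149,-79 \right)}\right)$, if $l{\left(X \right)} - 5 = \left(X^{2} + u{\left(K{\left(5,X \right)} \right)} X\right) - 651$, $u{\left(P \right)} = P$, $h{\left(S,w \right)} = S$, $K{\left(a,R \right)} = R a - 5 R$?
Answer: $4054742$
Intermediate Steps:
$K{\left(a,R \right)} = - 5 R + R a$
$y = 30$
$l{\left(X \right)} = -646 + X^{2}$ ($l{\left(X \right)} = 5 - \left(651 - X^{2} - X \left(-5 + 5\right) X\right) = 5 - \left(651 - X^{2} - X 0 X\right) = 5 + \left(\left(X^{2} + 0 X\right) - 651\right) = 5 + \left(\left(X^{2} + 0\right) - 651\right) = 5 + \left(X^{2} - 651\right) = 5 + \left(-651 + X^{2}\right) = -646 + X^{2}$)
$4054637 - \left(- l{\left(y \right)} + h{\left(149,-79 \right)}\right) = 4054637 - \left(795 - 900\right) = 4054637 + \left(\left(-646 + 900\right) - 149\right) = 4054637 + \left(254 - 149\right) = 4054637 + 105 = 4054742$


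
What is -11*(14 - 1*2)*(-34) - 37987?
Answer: -33499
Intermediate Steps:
-11*(14 - 1*2)*(-34) - 37987 = -11*(14 - 2)*(-34) - 37987 = -11*12*(-34) - 37987 = -132*(-34) - 37987 = 4488 - 37987 = -33499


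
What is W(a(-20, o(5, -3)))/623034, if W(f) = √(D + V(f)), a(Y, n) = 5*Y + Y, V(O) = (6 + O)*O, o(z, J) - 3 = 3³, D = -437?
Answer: √13243/623034 ≈ 0.00018471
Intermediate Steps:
o(z, J) = 30 (o(z, J) = 3 + 3³ = 3 + 27 = 30)
V(O) = O*(6 + O)
a(Y, n) = 6*Y
W(f) = √(-437 + f*(6 + f))
W(a(-20, o(5, -3)))/623034 = √(-437 + (6*(-20))*(6 + 6*(-20)))/623034 = √(-437 - 120*(6 - 120))*(1/623034) = √(-437 - 120*(-114))*(1/623034) = √(-437 + 13680)*(1/623034) = √13243*(1/623034) = √13243/623034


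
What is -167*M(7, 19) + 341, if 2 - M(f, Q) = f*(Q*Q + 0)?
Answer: 422016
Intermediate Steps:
M(f, Q) = 2 - f*Q² (M(f, Q) = 2 - f*(Q*Q + 0) = 2 - f*(Q² + 0) = 2 - f*Q²)
-167*M(7, 19) + 341 = -167*(2 - 1*7*19²) + 341 = -167*(2 - 1*7*361) + 341 = -167*(2 - 2527) + 341 = -167*(-2525) + 341 = 421675 + 341 = 422016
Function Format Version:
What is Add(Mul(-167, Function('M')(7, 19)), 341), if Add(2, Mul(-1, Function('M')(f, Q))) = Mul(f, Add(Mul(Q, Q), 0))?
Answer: 422016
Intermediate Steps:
Function('M')(f, Q) = Add(2, Mul(-1, f, Pow(Q, 2))) (Function('M')(f, Q) = Add(2, Mul(-1, Mul(f, Add(Mul(Q, Q), 0)))) = Add(2, Mul(-1, Mul(f, Add(Pow(Q, 2), 0)))) = Add(2, Mul(-1, Mul(f, Pow(Q, 2)))) = Add(2, Mul(-1, f, Pow(Q, 2))))
Add(Mul(-167, Function('M')(7, 19)), 341) = Add(Mul(-167, Add(2, Mul(-1, 7, Pow(19, 2)))), 341) = Add(Mul(-167, Add(2, Mul(-1, 7, 361))), 341) = Add(Mul(-167, Add(2, -2527)), 341) = Add(Mul(-167, -2525), 341) = Add(421675, 341) = 422016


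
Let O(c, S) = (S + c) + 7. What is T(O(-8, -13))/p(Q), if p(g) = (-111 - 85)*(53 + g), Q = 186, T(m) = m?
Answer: 1/3346 ≈ 0.00029886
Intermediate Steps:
O(c, S) = 7 + S + c
p(g) = -10388 - 196*g (p(g) = -196*(53 + g) = -10388 - 196*g)
T(O(-8, -13))/p(Q) = (7 - 13 - 8)/(-10388 - 196*186) = -14/(-10388 - 36456) = -14/(-46844) = -14*(-1/46844) = 1/3346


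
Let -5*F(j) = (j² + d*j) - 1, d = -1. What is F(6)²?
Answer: 841/25 ≈ 33.640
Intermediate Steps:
F(j) = ⅕ - j²/5 + j/5 (F(j) = -((j² - j) - 1)/5 = -(-1 + j² - j)/5 = ⅕ - j²/5 + j/5)
F(6)² = (⅕ - ⅕*6² + (⅕)*6)² = (⅕ - ⅕*36 + 6/5)² = (⅕ - 36/5 + 6/5)² = (-29/5)² = 841/25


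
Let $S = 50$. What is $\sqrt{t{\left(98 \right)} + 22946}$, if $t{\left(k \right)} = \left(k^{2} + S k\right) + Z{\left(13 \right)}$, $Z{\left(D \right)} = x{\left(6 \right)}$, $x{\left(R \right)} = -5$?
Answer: $\sqrt{37445} \approx 193.51$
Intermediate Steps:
$Z{\left(D \right)} = -5$
$t{\left(k \right)} = -5 + k^{2} + 50 k$ ($t{\left(k \right)} = \left(k^{2} + 50 k\right) - 5 = -5 + k^{2} + 50 k$)
$\sqrt{t{\left(98 \right)} + 22946} = \sqrt{\left(-5 + 98^{2} + 50 \cdot 98\right) + 22946} = \sqrt{\left(-5 + 9604 + 4900\right) + 22946} = \sqrt{14499 + 22946} = \sqrt{37445}$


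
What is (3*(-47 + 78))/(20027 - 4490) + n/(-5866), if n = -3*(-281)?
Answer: -4184051/30380014 ≈ -0.13772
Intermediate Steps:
n = 843
(3*(-47 + 78))/(20027 - 4490) + n/(-5866) = (3*(-47 + 78))/(20027 - 4490) + 843/(-5866) = (3*31)/15537 + 843*(-1/5866) = 93*(1/15537) - 843/5866 = 31/5179 - 843/5866 = -4184051/30380014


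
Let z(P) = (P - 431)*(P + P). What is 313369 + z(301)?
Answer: 235109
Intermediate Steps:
z(P) = 2*P*(-431 + P) (z(P) = (-431 + P)*(2*P) = 2*P*(-431 + P))
313369 + z(301) = 313369 + 2*301*(-431 + 301) = 313369 + 2*301*(-130) = 313369 - 78260 = 235109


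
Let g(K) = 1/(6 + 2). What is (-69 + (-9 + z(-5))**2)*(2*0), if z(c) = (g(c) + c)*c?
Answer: 0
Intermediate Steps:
g(K) = 1/8
z(c) = c*(1/8 + c) (z(c) = (1/8 + c)*c = c*(1/8 + c))
(-69 + (-9 + z(-5))**2)*(2*0) = (-69 + (-9 - 5*(1/8 - 5))**2)*(2*0) = (-69 + (-9 - 5*(-39/8))**2)*0 = (-69 + (-9 + 195/8)**2)*0 = (-69 + (123/8)**2)*0 = (-69 + 15129/64)*0 = (10713/64)*0 = 0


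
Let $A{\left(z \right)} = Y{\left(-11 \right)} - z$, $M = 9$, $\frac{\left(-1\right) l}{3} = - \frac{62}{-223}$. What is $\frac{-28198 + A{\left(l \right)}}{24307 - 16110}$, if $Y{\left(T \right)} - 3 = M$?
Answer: $- \frac{6285292}{1827931} \approx -3.4385$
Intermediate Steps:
$l = - \frac{186}{223}$ ($l = - 3 \left(- \frac{62}{-223}\right) = - 3 \left(\left(-62\right) \left(- \frac{1}{223}\right)\right) = \left(-3\right) \frac{62}{223} = - \frac{186}{223} \approx -0.83408$)
$Y{\left(T \right)} = 12$ ($Y{\left(T \right)} = 3 + 9 = 12$)
$A{\left(z \right)} = 12 - z$
$\frac{-28198 + A{\left(l \right)}}{24307 - 16110} = \frac{-28198 + \left(12 - - \frac{186}{223}\right)}{24307 - 16110} = \frac{-28198 + \left(12 + \frac{186}{223}\right)}{8197} = \left(-28198 + \frac{2862}{223}\right) \frac{1}{8197} = \left(- \frac{6285292}{223}\right) \frac{1}{8197} = - \frac{6285292}{1827931}$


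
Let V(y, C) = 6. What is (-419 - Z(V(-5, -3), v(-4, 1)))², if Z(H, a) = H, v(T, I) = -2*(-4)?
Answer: 180625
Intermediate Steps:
v(T, I) = 8
(-419 - Z(V(-5, -3), v(-4, 1)))² = (-419 - 1*6)² = (-419 - 6)² = (-425)² = 180625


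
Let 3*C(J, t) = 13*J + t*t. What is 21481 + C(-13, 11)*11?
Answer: 21305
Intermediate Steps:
C(J, t) = t²/3 + 13*J/3 (C(J, t) = (13*J + t*t)/3 = (13*J + t²)/3 = (t² + 13*J)/3 = t²/3 + 13*J/3)
21481 + C(-13, 11)*11 = 21481 + ((⅓)*11² + (13/3)*(-13))*11 = 21481 + ((⅓)*121 - 169/3)*11 = 21481 + (121/3 - 169/3)*11 = 21481 - 16*11 = 21481 - 176 = 21305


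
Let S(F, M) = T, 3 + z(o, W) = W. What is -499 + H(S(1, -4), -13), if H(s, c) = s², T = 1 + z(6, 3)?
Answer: -498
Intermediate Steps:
z(o, W) = -3 + W
T = 1 (T = 1 + (-3 + 3) = 1 + 0 = 1)
S(F, M) = 1
-499 + H(S(1, -4), -13) = -499 + 1² = -499 + 1 = -498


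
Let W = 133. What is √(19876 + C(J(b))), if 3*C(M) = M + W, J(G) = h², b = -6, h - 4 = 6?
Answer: √179583/3 ≈ 141.26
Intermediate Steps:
h = 10 (h = 4 + 6 = 10)
J(G) = 100 (J(G) = 10² = 100)
C(M) = 133/3 + M/3 (C(M) = (M + 133)/3 = (133 + M)/3 = 133/3 + M/3)
√(19876 + C(J(b))) = √(19876 + (133/3 + (⅓)*100)) = √(19876 + (133/3 + 100/3)) = √(19876 + 233/3) = √(59861/3) = √179583/3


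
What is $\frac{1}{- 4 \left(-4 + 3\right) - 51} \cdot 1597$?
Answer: $- \frac{1597}{47} \approx -33.979$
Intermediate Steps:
$\frac{1}{- 4 \left(-4 + 3\right) - 51} \cdot 1597 = \frac{1}{\left(-4\right) \left(-1\right) - 51} \cdot 1597 = \frac{1}{4 - 51} \cdot 1597 = \frac{1}{-47} \cdot 1597 = \left(- \frac{1}{47}\right) 1597 = - \frac{1597}{47}$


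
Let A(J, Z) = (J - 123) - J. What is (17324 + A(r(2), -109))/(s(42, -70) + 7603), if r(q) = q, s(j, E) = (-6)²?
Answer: 17201/7639 ≈ 2.2517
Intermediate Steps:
s(j, E) = 36
A(J, Z) = -123 (A(J, Z) = (-123 + J) - J = -123)
(17324 + A(r(2), -109))/(s(42, -70) + 7603) = (17324 - 123)/(36 + 7603) = 17201/7639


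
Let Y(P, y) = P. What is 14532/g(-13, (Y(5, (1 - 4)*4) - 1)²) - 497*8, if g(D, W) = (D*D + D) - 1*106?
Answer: -92134/25 ≈ -3685.4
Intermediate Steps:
g(D, W) = -106 + D + D² (g(D, W) = (D² + D) - 106 = (D + D²) - 106 = -106 + D + D²)
14532/g(-13, (Y(5, (1 - 4)*4) - 1)²) - 497*8 = 14532/(-106 - 13 + (-13)²) - 497*8 = 14532/(-106 - 13 + 169) - 3976 = 14532/50 - 3976 = 14532*(1/50) - 3976 = 7266/25 - 3976 = -92134/25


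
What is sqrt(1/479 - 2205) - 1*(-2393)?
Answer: 2393 + I*sqrt(505916926)/479 ≈ 2393.0 + 46.957*I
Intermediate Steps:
sqrt(1/479 - 2205) - 1*(-2393) = sqrt(1/479 - 2205) + 2393 = sqrt(-1056194/479) + 2393 = I*sqrt(505916926)/479 + 2393 = 2393 + I*sqrt(505916926)/479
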